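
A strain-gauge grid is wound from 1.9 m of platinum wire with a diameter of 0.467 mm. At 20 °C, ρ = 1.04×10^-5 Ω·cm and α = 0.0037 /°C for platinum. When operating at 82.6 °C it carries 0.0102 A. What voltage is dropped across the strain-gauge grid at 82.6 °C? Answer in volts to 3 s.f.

ρ = 1.04×10^-5 Ω·cm = 1.04×10^-7 Ω·m
A = π(d/2)² = π(2.3350e-04 m)² = 1.713e-07 m²
R₍20₎ = ρL/A = (1.04×10^-7)(1.9)/(1.713e-07) = 1.154 Ω
R₍82.6₎ = R₍20₎(1 + αΔT) = 1.154 × (1 + 0.0037×62.6) = 1.421 Ω
V = IR = 0.0102 × 1.421 = 0.0145 V

0.0145 V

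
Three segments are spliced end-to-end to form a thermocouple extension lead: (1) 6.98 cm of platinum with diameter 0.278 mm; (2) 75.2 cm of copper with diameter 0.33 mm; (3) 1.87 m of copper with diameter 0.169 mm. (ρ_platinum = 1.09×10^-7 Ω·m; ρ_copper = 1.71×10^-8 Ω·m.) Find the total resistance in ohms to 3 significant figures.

Seg 1: A = π(d/2)² = π(1.3900e-04 m)² = 6.070e-08 m²
R_1 = (1.09×10^-7)(0.0698)/(6.070e-08) = 0.1253 Ω
Seg 2: A = π(d/2)² = π(1.6500e-04 m)² = 8.553e-08 m²
R_2 = (1.71×10^-8)(0.752)/(8.553e-08) = 0.1503 Ω
Seg 3: A = π(d/2)² = π(8.4500e-05 m)² = 2.243e-08 m²
R_3 = (1.71×10^-8)(1.87)/(2.243e-08) = 1.426 Ω
R_total = R_1 + R_2 + R_3 = 1.70 Ω

1.70 Ω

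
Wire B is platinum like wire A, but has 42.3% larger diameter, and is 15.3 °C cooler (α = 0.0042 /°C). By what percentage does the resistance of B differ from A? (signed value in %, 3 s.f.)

R ∝ ρL/d² with ρ ∝ (1+αΔT), so R_B/R_A = (1 + 42.3/100)⁻² × (1 − 0.0042×15.3)
= 0.4938 × 0.9357 = 0.4621
(R_B − R_A)/R_A = 0.4621 − 1 = -53.8%

-53.8%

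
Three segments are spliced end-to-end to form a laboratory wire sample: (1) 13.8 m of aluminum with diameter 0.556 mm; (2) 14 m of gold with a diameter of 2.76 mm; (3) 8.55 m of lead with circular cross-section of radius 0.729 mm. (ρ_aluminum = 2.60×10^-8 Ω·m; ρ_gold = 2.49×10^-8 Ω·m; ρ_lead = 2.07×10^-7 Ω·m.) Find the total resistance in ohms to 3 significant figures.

2.60 Ω

Seg 1: A = π(d/2)² = π(2.7800e-04 m)² = 2.428e-07 m²
R_1 = (2.60×10^-8)(13.8)/(2.428e-07) = 1.478 Ω
Seg 2: A = π(d/2)² = π(1.3800e-03 m)² = 5.983e-06 m²
R_2 = (2.49×10^-8)(14)/(5.983e-06) = 0.05827 Ω
Seg 3: A = πr² = π(7.2900e-04 m)² = 1.670e-06 m²
R_3 = (2.07×10^-7)(8.55)/(1.670e-06) = 1.06 Ω
R_total = R_1 + R_2 + R_3 = 2.60 Ω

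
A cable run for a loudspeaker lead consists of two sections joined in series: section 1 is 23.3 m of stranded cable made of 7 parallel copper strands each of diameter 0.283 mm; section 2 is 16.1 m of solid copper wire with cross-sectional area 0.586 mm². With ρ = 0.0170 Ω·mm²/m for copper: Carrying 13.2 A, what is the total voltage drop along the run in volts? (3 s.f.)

18.0 V

ρ = 0.0170 Ω·mm²/m = 1.70×10^-8 Ω·m
Section 1: A_strand = π(1.4150e-04)² = 6.290e-08 m²; R₁ = ρL/(N·A_s) = (1.70×10^-8)(23.3)/(7×6.290e-08) = 0.8996 Ω
Section 2: A = 0.586 mm² = 5.860e-07 m²
R₂ = (1.70×10^-8)(16.1)/(5.860e-07) = 0.4671 Ω
R = R₁ + R₂ = 1.367 Ω
V = IR = 13.2 × 1.367 = 18.0 V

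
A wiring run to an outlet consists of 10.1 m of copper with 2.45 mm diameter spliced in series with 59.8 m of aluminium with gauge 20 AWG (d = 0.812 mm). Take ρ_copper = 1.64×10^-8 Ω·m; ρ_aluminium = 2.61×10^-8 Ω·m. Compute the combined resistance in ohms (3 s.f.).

3.05 Ω

Segment 1: A = π(d/2)² = π(1.2250e-03 m)² = 4.714e-06 m²
R₁ = ρL/A = (1.64×10^-8)(10.1)/(4.714e-06) = 0.03514 Ω
Segment 2: A = π(0.812/2 mm)² = π(4.0600e-04 m)² = 5.178e-07 m²
R₂ = (2.61×10^-8)(59.8)/(5.178e-07) = 3.014 Ω
R = R₁ + R₂ = 3.05 Ω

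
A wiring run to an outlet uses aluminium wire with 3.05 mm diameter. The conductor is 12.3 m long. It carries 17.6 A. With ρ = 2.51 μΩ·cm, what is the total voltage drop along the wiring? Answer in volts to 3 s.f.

ρ = 2.51 μΩ·cm = 2.51×10^-8 Ω·m
A = π(d/2)² = π(1.5250e-03 m)² = 7.306e-06 m²
R = ρL/A = (2.51×10^-8)(12.3)/(7.306e-06) = 0.04226 Ω
V = IR = 17.6 × 0.04226 = 0.744 V

0.744 V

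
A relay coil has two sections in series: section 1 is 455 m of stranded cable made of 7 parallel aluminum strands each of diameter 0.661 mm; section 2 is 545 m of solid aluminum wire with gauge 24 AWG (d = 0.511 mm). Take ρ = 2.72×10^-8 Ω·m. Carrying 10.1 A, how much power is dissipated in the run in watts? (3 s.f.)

Section 1: A_strand = π(3.3050e-04)² = 3.432e-07 m²; R₁ = ρL/(N·A_s) = (2.72×10^-8)(455)/(7×3.432e-07) = 5.152 Ω
Section 2: A = π(0.511/2 mm)² = π(2.5550e-04 m)² = 2.051e-07 m²
R₂ = (2.72×10^-8)(545)/(2.051e-07) = 72.28 Ω
R = R₁ + R₂ = 77.43 Ω
P = I²R = (10.1)² × 77.43 = 7900 W

7900 W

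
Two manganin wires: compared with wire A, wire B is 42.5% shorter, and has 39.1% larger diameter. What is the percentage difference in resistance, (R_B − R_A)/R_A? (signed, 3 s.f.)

R ∝ L/d², so R_B/R_A = (1 − 42.5/100) × (1 + 39.1/100)⁻²
= 0.575 × 0.5168 = 0.2972
(R_B − R_A)/R_A = 0.2972 − 1 = -70.3%

-70.3%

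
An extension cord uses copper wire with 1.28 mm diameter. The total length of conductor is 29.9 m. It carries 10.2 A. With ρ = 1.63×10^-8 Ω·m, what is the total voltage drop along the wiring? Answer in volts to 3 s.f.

3.86 V

A = π(d/2)² = π(6.4000e-04 m)² = 1.287e-06 m²
R = ρL/A = (1.63×10^-8)(29.9)/(1.287e-06) = 0.3787 Ω
V = IR = 10.2 × 0.3787 = 3.86 V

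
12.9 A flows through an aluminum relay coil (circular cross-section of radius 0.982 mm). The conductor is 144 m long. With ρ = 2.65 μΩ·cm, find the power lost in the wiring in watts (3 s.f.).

210 W

ρ = 2.65 μΩ·cm = 2.65×10^-8 Ω·m
A = πr² = π(9.8200e-04 m)² = 3.030e-06 m²
R = ρL/A = (2.65×10^-8)(144)/(3.030e-06) = 1.26 Ω
P = I²R = (12.9)² × 1.26 = 210 W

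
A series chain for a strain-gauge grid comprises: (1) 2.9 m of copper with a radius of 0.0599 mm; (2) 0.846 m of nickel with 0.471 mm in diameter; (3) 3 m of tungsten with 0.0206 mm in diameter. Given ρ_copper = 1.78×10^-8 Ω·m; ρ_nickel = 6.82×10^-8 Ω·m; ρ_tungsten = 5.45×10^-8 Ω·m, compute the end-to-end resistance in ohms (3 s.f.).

495 Ω

Seg 1: A = πr² = π(5.9900e-05 m)² = 1.127e-08 m²
R_1 = (1.78×10^-8)(2.9)/(1.127e-08) = 4.579 Ω
Seg 2: A = π(d/2)² = π(2.3550e-04 m)² = 1.742e-07 m²
R_2 = (6.82×10^-8)(0.846)/(1.742e-07) = 0.3311 Ω
Seg 3: A = π(d/2)² = π(1.0300e-05 m)² = 3.333e-10 m²
R_3 = (5.45×10^-8)(3)/(3.333e-10) = 490.6 Ω
R_total = R_1 + R_2 + R_3 = 495 Ω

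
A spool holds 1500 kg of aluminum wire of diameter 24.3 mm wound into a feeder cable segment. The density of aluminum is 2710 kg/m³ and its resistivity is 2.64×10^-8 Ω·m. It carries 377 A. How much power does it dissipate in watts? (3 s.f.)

A = π(d/2)² = π(1.2150e-02 m)² = 4.6377e-04 m²
L = m/(density·A) = 1500/(2710×4.6377e-04) = 1193 m
R = ρL/A = (2.64×10^-8)(1193)/(4.6377e-04) = 0.06794 Ω
P = I²R = (377)² × 0.06794 = 9660 W

9660 W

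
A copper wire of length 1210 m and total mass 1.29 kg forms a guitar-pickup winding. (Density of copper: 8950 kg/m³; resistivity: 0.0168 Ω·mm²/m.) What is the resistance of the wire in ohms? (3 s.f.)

171 Ω

ρ = 0.0168 Ω·mm²/m = 1.68×10^-8 Ω·m
A = m/(density·L) = 1.29/(8950×1210) = 1.1912e-07 m²
R = ρL/A = (1.68×10^-8)(1210)/(1.1912e-07) = 171 Ω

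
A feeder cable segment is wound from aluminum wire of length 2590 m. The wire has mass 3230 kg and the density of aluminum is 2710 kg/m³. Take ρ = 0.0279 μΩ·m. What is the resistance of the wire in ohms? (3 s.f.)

ρ = 0.0279 μΩ·m = 2.79×10^-8 Ω·m
A = m/(density·L) = 3230/(2710×2590) = 4.6019e-04 m²
R = ρL/A = (2.79×10^-8)(2590)/(4.6019e-04) = 0.157 Ω

0.157 Ω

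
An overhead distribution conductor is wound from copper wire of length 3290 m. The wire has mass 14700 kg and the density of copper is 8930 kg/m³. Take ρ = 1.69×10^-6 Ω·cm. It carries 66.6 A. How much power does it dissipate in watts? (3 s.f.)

493 W

ρ = 1.69×10^-6 Ω·cm = 1.69×10^-8 Ω·m
A = m/(density·L) = 14700/(8930×3290) = 5.0035e-04 m²
R = ρL/A = (1.69×10^-8)(3290)/(5.0035e-04) = 0.1111 Ω
P = I²R = (66.6)² × 0.1111 = 493 W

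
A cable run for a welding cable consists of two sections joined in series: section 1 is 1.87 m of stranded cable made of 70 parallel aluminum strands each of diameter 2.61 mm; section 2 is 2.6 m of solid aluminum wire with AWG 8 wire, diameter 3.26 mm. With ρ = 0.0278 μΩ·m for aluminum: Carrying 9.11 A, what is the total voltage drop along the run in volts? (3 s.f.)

0.0802 V

ρ = 0.0278 μΩ·m = 2.78×10^-8 Ω·m
Section 1: A_strand = π(1.3050e-03)² = 5.350e-06 m²; R₁ = ρL/(N·A_s) = (2.78×10^-8)(1.87)/(70×5.350e-06) = 1.388×10^-4 Ω
Section 2: A = π(3.26/2 mm)² = π(1.6300e-03 m)² = 8.347e-06 m²
R₂ = (2.78×10^-8)(2.6)/(8.347e-06) = 0.00866 Ω
R = R₁ + R₂ = 0.008798 Ω
V = IR = 9.11 × 0.008798 = 0.0802 V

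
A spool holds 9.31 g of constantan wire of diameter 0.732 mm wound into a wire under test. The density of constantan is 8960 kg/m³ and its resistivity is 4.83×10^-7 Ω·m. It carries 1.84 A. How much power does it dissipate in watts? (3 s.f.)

A = π(d/2)² = π(3.6600e-04 m)² = 4.2084e-07 m²
L = m/(density·A) = 0.00931/(8960×4.2084e-07) = 2.469 m
R = ρL/A = (4.83×10^-7)(2.469)/(4.2084e-07) = 2.834 Ω
P = I²R = (1.84)² × 2.834 = 9.59 W

9.59 W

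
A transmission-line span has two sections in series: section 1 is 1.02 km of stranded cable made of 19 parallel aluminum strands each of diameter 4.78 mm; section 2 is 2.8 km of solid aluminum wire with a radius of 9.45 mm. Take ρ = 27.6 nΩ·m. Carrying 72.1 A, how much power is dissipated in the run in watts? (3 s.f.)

ρ = 27.6 nΩ·m = 2.76×10^-8 Ω·m
Section 1: A_strand = π(2.3900e-03)² = 1.795e-05 m²; R₁ = ρL/(N·A_s) = (2.76×10^-8)(1020)/(19×1.795e-05) = 0.08257 Ω
Section 2: A = πr² = π(9.4500e-03 m)² = 2.806e-04 m²
R₂ = (2.76×10^-8)(2800)/(2.806e-04) = 0.2755 Ω
R = R₁ + R₂ = 0.358 Ω
P = I²R = (72.1)² × 0.358 = 1860 W

1860 W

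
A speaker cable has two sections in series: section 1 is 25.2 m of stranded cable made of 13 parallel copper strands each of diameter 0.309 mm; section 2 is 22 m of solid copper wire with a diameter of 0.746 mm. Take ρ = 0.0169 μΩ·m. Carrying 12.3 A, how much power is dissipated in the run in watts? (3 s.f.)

ρ = 0.0169 μΩ·m = 1.69×10^-8 Ω·m
Section 1: A_strand = π(1.5450e-04)² = 7.499e-08 m²; R₁ = ρL/(N·A_s) = (1.69×10^-8)(25.2)/(13×7.499e-08) = 0.4369 Ω
Section 2: A = π(d/2)² = π(3.7300e-04 m)² = 4.371e-07 m²
R₂ = (1.69×10^-8)(22)/(4.371e-07) = 0.8506 Ω
R = R₁ + R₂ = 1.287 Ω
P = I²R = (12.3)² × 1.287 = 195 W

195 W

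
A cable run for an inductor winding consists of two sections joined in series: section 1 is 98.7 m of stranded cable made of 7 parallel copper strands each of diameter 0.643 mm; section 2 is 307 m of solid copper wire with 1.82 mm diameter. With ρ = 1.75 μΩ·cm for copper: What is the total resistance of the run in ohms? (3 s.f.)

2.82 Ω

ρ = 1.75 μΩ·cm = 1.75×10^-8 Ω·m
Section 1: A_strand = π(3.2150e-04)² = 3.247e-07 m²; R₁ = ρL/(N·A_s) = (1.75×10^-8)(98.7)/(7×3.247e-07) = 0.7599 Ω
Section 2: A = π(d/2)² = π(9.1000e-04 m)² = 2.602e-06 m²
R₂ = (1.75×10^-8)(307)/(2.602e-06) = 2.065 Ω
R = R₁ + R₂ = 2.82 Ω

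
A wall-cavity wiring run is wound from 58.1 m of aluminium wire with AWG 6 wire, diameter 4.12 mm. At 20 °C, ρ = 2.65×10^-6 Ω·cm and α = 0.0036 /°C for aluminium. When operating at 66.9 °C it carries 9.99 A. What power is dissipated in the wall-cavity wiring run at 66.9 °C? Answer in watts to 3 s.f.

ρ = 2.65×10^-6 Ω·cm = 2.65×10^-8 Ω·m
A = π(4.12/2 mm)² = π(2.0600e-03 m)² = 1.333e-05 m²
R₍20₎ = ρL/A = (2.65×10^-8)(58.1)/(1.333e-05) = 0.1155 Ω
R₍66.9₎ = R₍20₎(1 + αΔT) = 0.1155 × (1 + 0.0036×46.9) = 0.135 Ω
P = I²R = (9.99)² × 0.135 = 13.5 W

13.5 W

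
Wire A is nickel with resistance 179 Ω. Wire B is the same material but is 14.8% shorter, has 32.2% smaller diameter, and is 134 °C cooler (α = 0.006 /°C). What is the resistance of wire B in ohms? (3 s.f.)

65.0 Ω

R ∝ ρL/d² with ρ ∝ (1+αΔT), so R_B/R_A = (1 − 14.8/100) × (1 − 32.2/100)⁻² × (1 − 0.006×134)
= 0.852 × 2.175 × 0.196 = 0.3633
R_B = 0.3633 × 179 = 65.0 Ω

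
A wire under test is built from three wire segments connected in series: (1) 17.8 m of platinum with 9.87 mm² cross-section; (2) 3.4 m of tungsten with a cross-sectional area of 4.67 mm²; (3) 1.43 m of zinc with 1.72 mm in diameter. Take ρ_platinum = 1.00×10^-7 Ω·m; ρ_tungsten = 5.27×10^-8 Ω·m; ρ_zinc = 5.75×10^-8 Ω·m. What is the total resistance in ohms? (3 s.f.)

0.254 Ω

Seg 1: A = 9.87 mm² = 9.870e-06 m²
R_1 = (1.00×10^-7)(17.8)/(9.870e-06) = 0.1803 Ω
Seg 2: A = 4.67 mm² = 4.670e-06 m²
R_2 = (5.27×10^-8)(3.4)/(4.670e-06) = 0.03837 Ω
Seg 3: A = π(d/2)² = π(8.6000e-04 m)² = 2.324e-06 m²
R_3 = (5.75×10^-8)(1.43)/(2.324e-06) = 0.03539 Ω
R_total = R_1 + R_2 + R_3 = 0.254 Ω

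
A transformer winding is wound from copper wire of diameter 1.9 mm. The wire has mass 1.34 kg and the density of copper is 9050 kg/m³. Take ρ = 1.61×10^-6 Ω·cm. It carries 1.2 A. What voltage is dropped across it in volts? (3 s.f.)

ρ = 1.61×10^-6 Ω·cm = 1.61×10^-8 Ω·m
A = π(d/2)² = π(9.5000e-04 m)² = 2.8353e-06 m²
L = m/(density·A) = 1.34/(9050×2.8353e-06) = 52.22 m
R = ρL/A = (1.61×10^-8)(52.22)/(2.8353e-06) = 0.2965 Ω
V = IR = 1.2 × 0.2965 = 0.356 V

0.356 V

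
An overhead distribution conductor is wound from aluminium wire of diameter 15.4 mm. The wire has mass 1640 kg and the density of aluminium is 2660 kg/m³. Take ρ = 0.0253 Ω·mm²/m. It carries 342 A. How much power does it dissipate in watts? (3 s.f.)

52600 W

ρ = 0.0253 Ω·mm²/m = 2.53×10^-8 Ω·m
A = π(d/2)² = π(7.7000e-03 m)² = 1.8627e-04 m²
L = m/(density·A) = 1640/(2660×1.8627e-04) = 3310 m
R = ρL/A = (2.53×10^-8)(3310)/(1.8627e-04) = 0.4496 Ω
P = I²R = (342)² × 0.4496 = 52600 W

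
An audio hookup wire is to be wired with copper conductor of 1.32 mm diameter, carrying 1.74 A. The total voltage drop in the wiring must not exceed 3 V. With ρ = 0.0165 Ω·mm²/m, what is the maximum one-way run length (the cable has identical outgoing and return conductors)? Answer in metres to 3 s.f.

ρ = 0.0165 Ω·mm²/m = 1.65×10^-8 Ω·m
A = π(d/2)² = π(6.6000e-04 m)² = 1.368e-06 m²
L_max = V_max·A/(2·ρI) = (3)(1.368e-06)/(2×1.65×10^-8×1.74) = 71.5 m

71.5 m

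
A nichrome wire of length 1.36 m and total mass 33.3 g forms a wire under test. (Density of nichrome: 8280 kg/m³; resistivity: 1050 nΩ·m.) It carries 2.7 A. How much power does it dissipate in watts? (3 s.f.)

3.52 W

ρ = 1050 nΩ·m = 1.05×10^-6 Ω·m
A = m/(density·L) = 0.0333/(8280×1.36) = 2.9572e-06 m²
R = ρL/A = (1.05×10^-6)(1.36)/(2.9572e-06) = 0.4829 Ω
P = I²R = (2.7)² × 0.4829 = 3.52 W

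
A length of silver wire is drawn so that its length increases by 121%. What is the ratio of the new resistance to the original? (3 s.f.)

k = 1 + 121/100 = 2.21; volume constant ⇒ A' = A/k, so R' = k²R.
Factor = 4.88

4.88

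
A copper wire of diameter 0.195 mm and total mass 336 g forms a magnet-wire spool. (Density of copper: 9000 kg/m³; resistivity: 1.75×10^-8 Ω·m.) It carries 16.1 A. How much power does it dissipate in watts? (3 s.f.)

A = π(d/2)² = π(9.7500e-05 m)² = 2.9865e-08 m²
L = m/(density·A) = 0.336/(9000×2.9865e-08) = 1250 m
R = ρL/A = (1.75×10^-8)(1250)/(2.9865e-08) = 732.5 Ω
P = I²R = (16.1)² × 732.5 = 1.90×10^5 W

1.90×10^5 W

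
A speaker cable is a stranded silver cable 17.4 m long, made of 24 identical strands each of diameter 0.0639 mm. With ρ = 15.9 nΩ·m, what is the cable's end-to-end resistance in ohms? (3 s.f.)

ρ = 15.9 nΩ·m = 1.59×10^-8 Ω·m
A_strand = π(3.1950e-05 m)² = 3.207e-09 m²
R_strand = ρL/A = (1.59×10^-8)(17.4)/(3.207e-09) = 86.27 Ω
R_total = R_strand/N = 86.27/24 = 3.59 Ω

3.59 Ω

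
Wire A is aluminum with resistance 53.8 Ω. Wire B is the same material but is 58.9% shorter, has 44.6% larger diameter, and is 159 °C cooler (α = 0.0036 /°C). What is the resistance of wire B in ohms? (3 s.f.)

R ∝ ρL/d² with ρ ∝ (1+αΔT), so R_B/R_A = (1 − 58.9/100) × (1 + 44.6/100)⁻² × (1 − 0.0036×159)
= 0.411 × 0.4783 × 0.4276 = 0.08405
R_B = 0.08405 × 53.8 = 4.52 Ω

4.52 Ω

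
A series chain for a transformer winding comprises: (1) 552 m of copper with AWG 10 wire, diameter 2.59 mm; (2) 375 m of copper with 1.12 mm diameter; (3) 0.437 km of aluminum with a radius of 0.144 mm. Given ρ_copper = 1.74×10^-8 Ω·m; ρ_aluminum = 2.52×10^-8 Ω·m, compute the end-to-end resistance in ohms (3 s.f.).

177 Ω

Seg 1: A = π(2.59/2 mm)² = π(1.2950e-03 m)² = 5.269e-06 m²
R_1 = (1.74×10^-8)(552)/(5.269e-06) = 1.823 Ω
Seg 2: A = π(d/2)² = π(5.6000e-04 m)² = 9.852e-07 m²
R_2 = (1.74×10^-8)(375)/(9.852e-07) = 6.623 Ω
Seg 3: A = πr² = π(1.4400e-04 m)² = 6.514e-08 m²
R_3 = (2.52×10^-8)(437)/(6.514e-08) = 169 Ω
R_total = R_1 + R_2 + R_3 = 177 Ω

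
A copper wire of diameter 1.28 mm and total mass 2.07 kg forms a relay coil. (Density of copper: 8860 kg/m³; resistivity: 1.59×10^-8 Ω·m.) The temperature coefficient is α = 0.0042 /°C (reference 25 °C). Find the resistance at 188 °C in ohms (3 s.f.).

A = π(d/2)² = π(6.4000e-04 m)² = 1.2868e-06 m²
L = m/(density·A) = 2.07/(8860×1.2868e-06) = 181.6 m
R = ρL/A = (1.59×10^-8)(181.6)/(1.2868e-06) = 2.243 Ω
R(188 °C) = 2.243 × (1 + 0.0042×163) = 3.78 Ω

3.78 Ω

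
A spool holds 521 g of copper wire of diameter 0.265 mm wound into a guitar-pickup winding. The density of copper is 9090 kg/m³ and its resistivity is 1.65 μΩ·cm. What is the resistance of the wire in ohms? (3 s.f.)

311 Ω

ρ = 1.65 μΩ·cm = 1.65×10^-8 Ω·m
A = π(d/2)² = π(1.3250e-04 m)² = 5.5155e-08 m²
L = m/(density·A) = 0.521/(9090×5.5155e-08) = 1039 m
R = ρL/A = (1.65×10^-8)(1039)/(5.5155e-08) = 311 Ω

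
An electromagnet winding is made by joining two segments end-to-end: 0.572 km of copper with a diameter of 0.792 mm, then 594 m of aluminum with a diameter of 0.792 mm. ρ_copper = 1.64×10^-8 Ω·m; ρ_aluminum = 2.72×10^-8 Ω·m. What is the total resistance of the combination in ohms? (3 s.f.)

Segment 1: A = π(d/2)² = π(3.9600e-04 m)² = 4.927e-07 m²
R₁ = ρL/A = (1.64×10^-8)(572)/(4.927e-07) = 19.04 Ω
R₂ = (2.72×10^-8)(594)/(4.927e-07) = 32.8 Ω
R = R₁ + R₂ = 51.8 Ω

51.8 Ω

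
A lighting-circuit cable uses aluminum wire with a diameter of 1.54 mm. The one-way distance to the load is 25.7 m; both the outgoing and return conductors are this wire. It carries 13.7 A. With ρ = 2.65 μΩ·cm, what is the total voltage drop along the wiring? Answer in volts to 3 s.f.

10.0 V

ρ = 2.65 μΩ·cm = 2.65×10^-8 Ω·m
A = π(d/2)² = π(7.7000e-04 m)² = 1.863e-06 m²
Total conductor length (both ways) L = 2 × 25.7 = 51.4 m
R = ρL/A = (2.65×10^-8)(51.4)/(1.863e-06) = 0.7313 Ω
V = IR = 13.7 × 0.7313 = 10.0 V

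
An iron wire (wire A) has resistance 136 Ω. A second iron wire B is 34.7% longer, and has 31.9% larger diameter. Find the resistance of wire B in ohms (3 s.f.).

R ∝ L/d², so R_B/R_A = (1 + 34.7/100) × (1 + 31.9/100)⁻²
= 1.347 × 0.5748 = 0.7742
R_B = 0.7742 × 136 = 105 Ω

105 Ω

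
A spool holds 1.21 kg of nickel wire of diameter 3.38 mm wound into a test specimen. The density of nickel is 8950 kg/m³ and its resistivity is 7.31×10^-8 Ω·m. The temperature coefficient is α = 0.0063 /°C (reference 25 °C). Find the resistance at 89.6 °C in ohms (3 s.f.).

0.173 Ω

A = π(d/2)² = π(1.6900e-03 m)² = 8.9727e-06 m²
L = m/(density·A) = 1.21/(8950×8.9727e-06) = 15.07 m
R = ρL/A = (7.31×10^-8)(15.07)/(8.9727e-06) = 0.1228 Ω
R(89.6 °C) = 0.1228 × (1 + 0.0063×64.6) = 0.173 Ω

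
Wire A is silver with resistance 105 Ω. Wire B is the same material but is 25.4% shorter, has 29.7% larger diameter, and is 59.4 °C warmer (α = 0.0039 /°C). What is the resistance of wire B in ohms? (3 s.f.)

R ∝ ρL/d² with ρ ∝ (1+αΔT), so R_B/R_A = (1 − 25.4/100) × (1 + 29.7/100)⁻² × (1 + 0.0039×59.4)
= 0.746 × 0.5945 × 1.232 = 0.5462
R_B = 0.5462 × 105 = 57.4 Ω

57.4 Ω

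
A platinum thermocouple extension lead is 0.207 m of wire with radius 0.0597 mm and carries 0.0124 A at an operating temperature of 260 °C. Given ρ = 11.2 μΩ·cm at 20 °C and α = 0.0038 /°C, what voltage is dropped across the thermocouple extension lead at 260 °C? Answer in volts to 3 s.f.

0.0491 V

ρ = 11.2 μΩ·cm = 1.12×10^-7 Ω·m
A = πr² = π(5.9700e-05 m)² = 1.120e-08 m²
R₍20₎ = ρL/A = (1.12×10^-7)(0.207)/(1.120e-08) = 2.071 Ω
R₍260₎ = R₍20₎(1 + αΔT) = 2.071 × (1 + 0.0038×240) = 3.959 Ω
V = IR = 0.0124 × 3.959 = 0.0491 V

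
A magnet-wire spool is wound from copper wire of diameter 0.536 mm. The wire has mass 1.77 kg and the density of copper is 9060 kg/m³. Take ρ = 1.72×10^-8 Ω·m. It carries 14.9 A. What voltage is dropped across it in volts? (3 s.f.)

983 V

A = π(d/2)² = π(2.6800e-04 m)² = 2.2564e-07 m²
L = m/(density·A) = 1.77/(9060×2.2564e-07) = 865.8 m
R = ρL/A = (1.72×10^-8)(865.8)/(2.2564e-07) = 66 Ω
V = IR = 14.9 × 66 = 983 V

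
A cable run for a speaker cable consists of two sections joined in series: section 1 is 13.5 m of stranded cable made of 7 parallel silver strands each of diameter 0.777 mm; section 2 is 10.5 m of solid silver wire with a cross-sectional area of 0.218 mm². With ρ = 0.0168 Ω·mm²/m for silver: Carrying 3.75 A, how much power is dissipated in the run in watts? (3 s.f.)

12.3 W

ρ = 0.0168 Ω·mm²/m = 1.68×10^-8 Ω·m
Section 1: A_strand = π(3.8850e-04)² = 4.742e-07 m²; R₁ = ρL/(N·A_s) = (1.68×10^-8)(13.5)/(7×4.742e-07) = 0.06833 Ω
Section 2: A = 0.218 mm² = 2.180e-07 m²
R₂ = (1.68×10^-8)(10.5)/(2.180e-07) = 0.8092 Ω
R = R₁ + R₂ = 0.8775 Ω
P = I²R = (3.75)² × 0.8775 = 12.3 W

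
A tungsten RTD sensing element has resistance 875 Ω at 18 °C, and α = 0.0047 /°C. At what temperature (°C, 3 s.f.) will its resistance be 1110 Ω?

R = R₀(1 + α(T − T₀)) ⇒ T = T₀ + (R/R₀ − 1)/α
T = 18 + (1110/875 − 1)/0.0047 = 18 + (0.2686)/0.0047 = 75.1 °C

75.1 °C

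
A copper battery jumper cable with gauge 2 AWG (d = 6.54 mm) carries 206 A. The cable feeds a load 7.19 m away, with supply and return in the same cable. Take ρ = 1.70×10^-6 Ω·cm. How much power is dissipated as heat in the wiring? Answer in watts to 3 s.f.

ρ = 1.70×10^-6 Ω·cm = 1.70×10^-8 Ω·m
A = π(6.54/2 mm)² = π(3.2700e-03 m)² = 3.359e-05 m²
Total conductor length (both ways) L = 2 × 7.19 = 14.38 m
R = ρL/A = (1.70×10^-8)(14.38)/(3.359e-05) = 0.007277 Ω
P = I²R = (206)² × 0.007277 = 309 W

309 W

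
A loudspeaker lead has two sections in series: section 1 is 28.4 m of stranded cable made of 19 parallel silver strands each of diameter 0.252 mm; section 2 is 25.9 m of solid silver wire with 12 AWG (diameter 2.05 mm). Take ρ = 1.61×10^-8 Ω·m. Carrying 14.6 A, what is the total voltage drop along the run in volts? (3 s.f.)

Section 1: A_strand = π(1.2600e-04)² = 4.988e-08 m²; R₁ = ρL/(N·A_s) = (1.61×10^-8)(28.4)/(19×4.988e-08) = 0.4825 Ω
Section 2: A = π(2.05/2 mm)² = π(1.0250e-03 m)² = 3.301e-06 m²
R₂ = (1.61×10^-8)(25.9)/(3.301e-06) = 0.1263 Ω
R = R₁ + R₂ = 0.6088 Ω
V = IR = 14.6 × 0.6088 = 8.89 V

8.89 V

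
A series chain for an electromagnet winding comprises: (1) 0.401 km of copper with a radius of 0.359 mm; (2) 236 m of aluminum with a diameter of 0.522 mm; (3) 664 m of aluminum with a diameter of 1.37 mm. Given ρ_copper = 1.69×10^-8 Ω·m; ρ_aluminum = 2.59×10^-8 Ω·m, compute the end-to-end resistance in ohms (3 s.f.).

Seg 1: A = πr² = π(3.5900e-04 m)² = 4.049e-07 m²
R_1 = (1.69×10^-8)(401)/(4.049e-07) = 16.74 Ω
Seg 2: A = π(d/2)² = π(2.6100e-04 m)² = 2.140e-07 m²
R_2 = (2.59×10^-8)(236)/(2.140e-07) = 28.56 Ω
Seg 3: A = π(d/2)² = π(6.8500e-04 m)² = 1.474e-06 m²
R_3 = (2.59×10^-8)(664)/(1.474e-06) = 11.67 Ω
R_total = R_1 + R_2 + R_3 = 57.0 Ω

57.0 Ω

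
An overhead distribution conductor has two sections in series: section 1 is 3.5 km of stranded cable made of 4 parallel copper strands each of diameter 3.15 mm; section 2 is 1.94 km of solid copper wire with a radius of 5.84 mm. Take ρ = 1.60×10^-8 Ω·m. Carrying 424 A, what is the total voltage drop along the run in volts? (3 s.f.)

Section 1: A_strand = π(1.5750e-03)² = 7.793e-06 m²; R₁ = ρL/(N·A_s) = (1.60×10^-8)(3500)/(4×7.793e-06) = 1.796 Ω
Section 2: A = πr² = π(5.8400e-03 m)² = 1.071e-04 m²
R₂ = (1.60×10^-8)(1940)/(1.071e-04) = 0.2897 Ω
R = R₁ + R₂ = 2.086 Ω
V = IR = 424 × 2.086 = 885 V

885 V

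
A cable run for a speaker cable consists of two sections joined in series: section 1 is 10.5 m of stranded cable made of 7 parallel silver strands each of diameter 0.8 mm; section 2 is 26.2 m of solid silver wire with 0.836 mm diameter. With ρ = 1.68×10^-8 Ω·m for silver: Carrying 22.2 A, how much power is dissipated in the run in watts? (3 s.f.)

Section 1: A_strand = π(4.0000e-04)² = 5.027e-07 m²; R₁ = ρL/(N·A_s) = (1.68×10^-8)(10.5)/(7×5.027e-07) = 0.05013 Ω
Section 2: A = π(d/2)² = π(4.1800e-04 m)² = 5.489e-07 m²
R₂ = (1.68×10^-8)(26.2)/(5.489e-07) = 0.8019 Ω
R = R₁ + R₂ = 0.852 Ω
P = I²R = (22.2)² × 0.852 = 420 W

420 W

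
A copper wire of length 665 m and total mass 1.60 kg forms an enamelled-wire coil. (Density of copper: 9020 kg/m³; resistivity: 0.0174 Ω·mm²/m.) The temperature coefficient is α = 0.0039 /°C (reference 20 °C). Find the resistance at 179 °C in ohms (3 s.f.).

ρ = 0.0174 Ω·mm²/m = 1.74×10^-8 Ω·m
A = m/(density·L) = 1.6/(9020×665) = 2.6674e-07 m²
R = ρL/A = (1.74×10^-8)(665)/(2.6674e-07) = 43.38 Ω
R(179 °C) = 43.38 × (1 + 0.0039×159) = 70.3 Ω

70.3 Ω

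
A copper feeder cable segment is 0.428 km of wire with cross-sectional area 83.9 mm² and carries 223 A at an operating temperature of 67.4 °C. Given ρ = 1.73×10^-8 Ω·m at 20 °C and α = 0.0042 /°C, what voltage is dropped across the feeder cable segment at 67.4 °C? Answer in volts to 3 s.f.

A = 83.9 mm² = 8.390e-05 m²
R₍20₎ = ρL/A = (1.73×10^-8)(428)/(8.390e-05) = 0.08825 Ω
R₍67.4₎ = R₍20₎(1 + αΔT) = 0.08825 × (1 + 0.0042×47.4) = 0.1058 Ω
V = IR = 223 × 0.1058 = 23.6 V

23.6 V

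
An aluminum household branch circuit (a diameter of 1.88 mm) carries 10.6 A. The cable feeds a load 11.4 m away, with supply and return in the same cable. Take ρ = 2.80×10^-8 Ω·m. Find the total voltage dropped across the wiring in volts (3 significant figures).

2.44 V

A = π(d/2)² = π(9.4000e-04 m)² = 2.776e-06 m²
Total conductor length (both ways) L = 2 × 11.4 = 22.8 m
R = ρL/A = (2.80×10^-8)(22.8)/(2.776e-06) = 0.23 Ω
V = IR = 10.6 × 0.23 = 2.44 V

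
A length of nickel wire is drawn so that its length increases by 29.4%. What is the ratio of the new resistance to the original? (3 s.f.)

1.67

k = 1 + 29.4/100 = 1.294; volume constant ⇒ A' = A/k, so R' = k²R.
Factor = 1.67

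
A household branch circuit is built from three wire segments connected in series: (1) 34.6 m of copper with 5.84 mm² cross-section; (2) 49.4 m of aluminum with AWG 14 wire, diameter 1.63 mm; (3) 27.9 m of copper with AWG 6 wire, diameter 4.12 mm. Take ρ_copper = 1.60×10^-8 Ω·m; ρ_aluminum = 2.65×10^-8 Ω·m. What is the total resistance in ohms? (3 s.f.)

Seg 1: A = 5.84 mm² = 5.840e-06 m²
R_1 = (1.60×10^-8)(34.6)/(5.840e-06) = 0.09479 Ω
Seg 2: A = π(1.63/2 mm)² = π(8.1500e-04 m)² = 2.087e-06 m²
R_2 = (2.65×10^-8)(49.4)/(2.087e-06) = 0.6273 Ω
Seg 3: A = π(4.12/2 mm)² = π(2.0600e-03 m)² = 1.333e-05 m²
R_3 = (1.60×10^-8)(27.9)/(1.333e-05) = 0.03348 Ω
R_total = R_1 + R_2 + R_3 = 0.756 Ω

0.756 Ω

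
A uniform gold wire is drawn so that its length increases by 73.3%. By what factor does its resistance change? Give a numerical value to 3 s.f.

k = 1 + 73.3/100 = 1.733; volume constant ⇒ A' = A/k, so R' = k²R.
Factor = 3.00

3.00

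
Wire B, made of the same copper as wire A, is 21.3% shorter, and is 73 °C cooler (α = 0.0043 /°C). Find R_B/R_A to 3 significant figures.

R ∝ ρL/d² with ρ ∝ (1+αΔT), so R_B/R_A = (1 − 21.3/100) × (1 − 0.0043×73)
= 0.787 × 0.6861 = 0.540

0.540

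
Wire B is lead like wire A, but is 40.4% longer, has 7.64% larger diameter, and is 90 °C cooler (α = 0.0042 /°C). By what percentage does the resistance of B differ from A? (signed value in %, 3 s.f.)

-24.6%

R ∝ ρL/d² with ρ ∝ (1+αΔT), so R_B/R_A = (1 + 40.4/100) × (1 + 7.64/100)⁻² × (1 − 0.0042×90)
= 1.404 × 0.8631 × 0.622 = 0.7537
(R_B − R_A)/R_A = 0.7537 − 1 = -24.6%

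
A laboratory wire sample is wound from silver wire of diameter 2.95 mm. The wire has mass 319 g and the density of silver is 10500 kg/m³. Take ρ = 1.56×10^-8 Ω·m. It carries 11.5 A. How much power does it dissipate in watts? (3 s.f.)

A = π(d/2)² = π(1.4750e-03 m)² = 6.8349e-06 m²
L = m/(density·A) = 0.319/(10500×6.8349e-06) = 4.445 m
R = ρL/A = (1.56×10^-8)(4.445)/(6.8349e-06) = 0.01015 Ω
P = I²R = (11.5)² × 0.01015 = 1.34 W

1.34 W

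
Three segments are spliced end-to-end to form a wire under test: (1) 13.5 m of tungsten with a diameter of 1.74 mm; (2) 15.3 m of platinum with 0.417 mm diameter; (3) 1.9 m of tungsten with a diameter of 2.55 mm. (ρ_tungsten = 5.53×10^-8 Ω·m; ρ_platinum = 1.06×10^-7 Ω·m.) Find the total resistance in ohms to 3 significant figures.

Seg 1: A = π(d/2)² = π(8.7000e-04 m)² = 2.378e-06 m²
R_1 = (5.53×10^-8)(13.5)/(2.378e-06) = 0.314 Ω
Seg 2: A = π(d/2)² = π(2.0850e-04 m)² = 1.366e-07 m²
R_2 = (1.06×10^-7)(15.3)/(1.366e-07) = 11.88 Ω
Seg 3: A = π(d/2)² = π(1.2750e-03 m)² = 5.107e-06 m²
R_3 = (5.53×10^-8)(1.9)/(5.107e-06) = 0.02057 Ω
R_total = R_1 + R_2 + R_3 = 12.2 Ω

12.2 Ω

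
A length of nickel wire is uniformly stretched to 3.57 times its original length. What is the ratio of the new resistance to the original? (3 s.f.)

12.7

Volume constant ⇒ A' = A/k with k = 3.57. R' = ρ(kL)/(A/k) = k²R.
Factor = 12.7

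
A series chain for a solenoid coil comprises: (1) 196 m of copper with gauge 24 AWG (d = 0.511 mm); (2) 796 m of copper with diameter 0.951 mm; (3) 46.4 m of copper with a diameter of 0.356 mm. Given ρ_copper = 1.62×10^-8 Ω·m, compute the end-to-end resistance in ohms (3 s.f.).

Seg 1: A = π(0.511/2 mm)² = π(2.5550e-04 m)² = 2.051e-07 m²
R_1 = (1.62×10^-8)(196)/(2.051e-07) = 15.48 Ω
Seg 2: A = π(d/2)² = π(4.7550e-04 m)² = 7.103e-07 m²
R_2 = (1.62×10^-8)(796)/(7.103e-07) = 18.15 Ω
Seg 3: A = π(d/2)² = π(1.7800e-04 m)² = 9.954e-08 m²
R_3 = (1.62×10^-8)(46.4)/(9.954e-08) = 7.552 Ω
R_total = R_1 + R_2 + R_3 = 41.2 Ω

41.2 Ω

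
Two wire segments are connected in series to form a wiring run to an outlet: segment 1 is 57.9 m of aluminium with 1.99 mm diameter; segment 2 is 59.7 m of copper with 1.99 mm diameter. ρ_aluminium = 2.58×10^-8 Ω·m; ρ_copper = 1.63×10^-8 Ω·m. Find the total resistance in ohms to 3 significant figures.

0.793 Ω

Segment 1: A = π(d/2)² = π(9.9500e-04 m)² = 3.110e-06 m²
R₁ = ρL/A = (2.58×10^-8)(57.9)/(3.110e-06) = 0.4803 Ω
R₂ = (1.63×10^-8)(59.7)/(3.110e-06) = 0.3129 Ω
R = R₁ + R₂ = 0.793 Ω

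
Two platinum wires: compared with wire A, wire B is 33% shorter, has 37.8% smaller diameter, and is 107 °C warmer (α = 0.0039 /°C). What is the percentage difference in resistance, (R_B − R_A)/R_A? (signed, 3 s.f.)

145%

R ∝ ρL/d² with ρ ∝ (1+αΔT), so R_B/R_A = (1 − 33/100) × (1 − 37.8/100)⁻² × (1 + 0.0039×107)
= 0.67 × 2.585 × 1.417 = 2.454
(R_B − R_A)/R_A = 2.454 − 1 = 145%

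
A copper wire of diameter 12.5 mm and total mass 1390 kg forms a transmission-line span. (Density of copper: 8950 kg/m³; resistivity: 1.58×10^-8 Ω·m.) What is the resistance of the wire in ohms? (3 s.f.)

A = π(d/2)² = π(6.2500e-03 m)² = 1.2272e-04 m²
L = m/(density·A) = 1390/(8950×1.2272e-04) = 1266 m
R = ρL/A = (1.58×10^-8)(1266)/(1.2272e-04) = 0.163 Ω

0.163 Ω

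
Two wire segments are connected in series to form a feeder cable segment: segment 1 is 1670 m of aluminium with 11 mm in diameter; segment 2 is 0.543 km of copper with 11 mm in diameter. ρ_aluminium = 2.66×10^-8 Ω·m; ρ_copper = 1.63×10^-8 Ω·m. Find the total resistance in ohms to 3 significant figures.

Segment 1: A = π(d/2)² = π(5.5000e-03 m)² = 9.503e-05 m²
R₁ = ρL/A = (2.66×10^-8)(1670)/(9.503e-05) = 0.4674 Ω
R₂ = (1.63×10^-8)(543)/(9.503e-05) = 0.09313 Ω
R = R₁ + R₂ = 0.561 Ω

0.561 Ω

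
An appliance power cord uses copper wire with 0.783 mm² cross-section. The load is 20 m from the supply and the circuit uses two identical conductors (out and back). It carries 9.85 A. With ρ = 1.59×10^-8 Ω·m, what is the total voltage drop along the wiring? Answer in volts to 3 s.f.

8.00 V

A = 0.783 mm² = 7.830e-07 m²
Total conductor length (both ways) L = 2 × 20 = 40 m
R = ρL/A = (1.59×10^-8)(40)/(7.830e-07) = 0.8123 Ω
V = IR = 9.85 × 0.8123 = 8.00 V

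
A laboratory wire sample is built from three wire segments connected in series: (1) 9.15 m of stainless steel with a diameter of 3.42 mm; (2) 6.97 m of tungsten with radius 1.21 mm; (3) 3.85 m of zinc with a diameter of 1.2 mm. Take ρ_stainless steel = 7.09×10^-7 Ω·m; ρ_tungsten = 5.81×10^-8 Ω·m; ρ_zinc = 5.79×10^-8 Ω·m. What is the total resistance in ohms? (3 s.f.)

Seg 1: A = π(d/2)² = π(1.7100e-03 m)² = 9.186e-06 m²
R_1 = (7.09×10^-7)(9.15)/(9.186e-06) = 0.7062 Ω
Seg 2: A = πr² = π(1.2100e-03 m)² = 4.600e-06 m²
R_2 = (5.81×10^-8)(6.97)/(4.600e-06) = 0.08804 Ω
Seg 3: A = π(d/2)² = π(6.0000e-04 m)² = 1.131e-06 m²
R_3 = (5.79×10^-8)(3.85)/(1.131e-06) = 0.1971 Ω
R_total = R_1 + R_2 + R_3 = 0.991 Ω

0.991 Ω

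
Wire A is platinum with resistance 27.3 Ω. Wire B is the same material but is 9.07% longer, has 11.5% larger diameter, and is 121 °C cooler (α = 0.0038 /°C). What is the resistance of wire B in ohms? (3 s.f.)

12.9 Ω

R ∝ ρL/d² with ρ ∝ (1+αΔT), so R_B/R_A = (1 + 9.07/100) × (1 + 11.5/100)⁻² × (1 − 0.0038×121)
= 1.091 × 0.8044 × 0.5402 = 0.4739
R_B = 0.4739 × 27.3 = 12.9 Ω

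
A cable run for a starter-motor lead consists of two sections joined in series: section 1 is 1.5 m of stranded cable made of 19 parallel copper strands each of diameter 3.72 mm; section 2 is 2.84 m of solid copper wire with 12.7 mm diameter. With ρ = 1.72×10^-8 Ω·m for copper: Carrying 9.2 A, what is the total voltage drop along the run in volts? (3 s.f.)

Section 1: A_strand = π(1.8600e-03)² = 1.087e-05 m²; R₁ = ρL/(N·A_s) = (1.72×10^-8)(1.5)/(19×1.087e-05) = 1.249×10^-4 Ω
Section 2: A = π(d/2)² = π(6.3500e-03 m)² = 1.267e-04 m²
R₂ = (1.72×10^-8)(2.84)/(1.267e-04) = 3.856×10^-4 Ω
R = R₁ + R₂ = 5.105×10^-4 Ω
V = IR = 9.2 × 5.105×10^-4 = 0.00470 V

0.00470 V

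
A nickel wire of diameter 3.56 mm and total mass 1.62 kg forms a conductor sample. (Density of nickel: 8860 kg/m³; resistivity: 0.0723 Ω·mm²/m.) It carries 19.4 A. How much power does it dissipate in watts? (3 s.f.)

50.2 W

ρ = 0.0723 Ω·mm²/m = 7.23×10^-8 Ω·m
A = π(d/2)² = π(1.7800e-03 m)² = 9.9538e-06 m²
L = m/(density·A) = 1.62/(8860×9.9538e-06) = 18.37 m
R = ρL/A = (7.23×10^-8)(18.37)/(9.9538e-06) = 0.1334 Ω
P = I²R = (19.4)² × 0.1334 = 50.2 W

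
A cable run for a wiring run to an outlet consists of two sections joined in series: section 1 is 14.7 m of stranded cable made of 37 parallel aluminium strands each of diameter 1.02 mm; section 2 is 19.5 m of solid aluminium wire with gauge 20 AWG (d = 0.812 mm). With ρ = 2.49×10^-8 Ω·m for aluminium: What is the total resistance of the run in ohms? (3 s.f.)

0.950 Ω

Section 1: A_strand = π(5.1000e-04)² = 8.171e-07 m²; R₁ = ρL/(N·A_s) = (2.49×10^-8)(14.7)/(37×8.171e-07) = 0.01211 Ω
Section 2: A = π(0.812/2 mm)² = π(4.0600e-04 m)² = 5.178e-07 m²
R₂ = (2.49×10^-8)(19.5)/(5.178e-07) = 0.9376 Ω
R = R₁ + R₂ = 0.950 Ω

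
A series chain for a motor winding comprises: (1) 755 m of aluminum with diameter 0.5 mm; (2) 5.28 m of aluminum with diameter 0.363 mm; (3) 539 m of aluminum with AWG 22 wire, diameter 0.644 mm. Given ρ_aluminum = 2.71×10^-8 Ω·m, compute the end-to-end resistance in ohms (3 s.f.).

Seg 1: A = π(d/2)² = π(2.5000e-04 m)² = 1.963e-07 m²
R_1 = (2.71×10^-8)(755)/(1.963e-07) = 104.2 Ω
Seg 2: A = π(d/2)² = π(1.8150e-04 m)² = 1.035e-07 m²
R_2 = (2.71×10^-8)(5.28)/(1.035e-07) = 1.383 Ω
Seg 3: A = π(0.644/2 mm)² = π(3.2200e-04 m)² = 3.257e-07 m²
R_3 = (2.71×10^-8)(539)/(3.257e-07) = 44.84 Ω
R_total = R_1 + R_2 + R_3 = 150 Ω

150 Ω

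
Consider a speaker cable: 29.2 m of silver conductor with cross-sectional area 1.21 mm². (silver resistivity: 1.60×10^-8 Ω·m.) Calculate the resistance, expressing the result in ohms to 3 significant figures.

A = 1.21 mm² = 1.210e-06 m²
R = ρL/A = (1.60×10^-8)(29.2 m)/(1.210e-06 m²) = 0.386 Ω

0.386 Ω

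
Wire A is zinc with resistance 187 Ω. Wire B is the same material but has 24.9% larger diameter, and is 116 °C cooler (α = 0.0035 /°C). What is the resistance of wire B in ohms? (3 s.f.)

71.2 Ω

R ∝ ρL/d² with ρ ∝ (1+αΔT), so R_B/R_A = (1 + 24.9/100)⁻² × (1 − 0.0035×116)
= 0.641 × 0.594 = 0.3808
R_B = 0.3808 × 187 = 71.2 Ω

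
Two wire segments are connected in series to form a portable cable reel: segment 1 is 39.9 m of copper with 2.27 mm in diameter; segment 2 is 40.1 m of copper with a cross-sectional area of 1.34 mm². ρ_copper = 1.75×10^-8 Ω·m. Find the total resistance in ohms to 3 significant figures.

Segment 1: A = π(d/2)² = π(1.1350e-03 m)² = 4.047e-06 m²
R₁ = ρL/A = (1.75×10^-8)(39.9)/(4.047e-06) = 0.1725 Ω
Segment 2: A = 1.34 mm² = 1.340e-06 m²
R₂ = (1.75×10^-8)(40.1)/(1.340e-06) = 0.5237 Ω
R = R₁ + R₂ = 0.696 Ω

0.696 Ω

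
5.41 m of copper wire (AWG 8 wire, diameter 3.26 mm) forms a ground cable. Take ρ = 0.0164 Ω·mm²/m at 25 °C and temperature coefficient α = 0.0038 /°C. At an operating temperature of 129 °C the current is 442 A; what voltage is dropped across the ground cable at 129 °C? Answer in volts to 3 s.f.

6.56 V

ρ = 0.0164 Ω·mm²/m = 1.64×10^-8 Ω·m
A = π(3.26/2 mm)² = π(1.6300e-03 m)² = 8.347e-06 m²
R₍25₎ = ρL/A = (1.64×10^-8)(5.41)/(8.347e-06) = 0.01063 Ω
R₍129₎ = R₍25₎(1 + αΔT) = 0.01063 × (1 + 0.0038×104) = 0.01483 Ω
V = IR = 442 × 0.01483 = 6.56 V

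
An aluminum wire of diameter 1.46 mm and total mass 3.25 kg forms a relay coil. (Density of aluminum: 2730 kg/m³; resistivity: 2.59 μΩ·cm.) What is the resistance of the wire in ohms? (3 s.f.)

11.0 Ω

ρ = 2.59 μΩ·cm = 2.59×10^-8 Ω·m
A = π(d/2)² = π(7.3000e-04 m)² = 1.6742e-06 m²
L = m/(density·A) = 3.25/(2730×1.6742e-06) = 711.1 m
R = ρL/A = (2.59×10^-8)(711.1)/(1.6742e-06) = 11.0 Ω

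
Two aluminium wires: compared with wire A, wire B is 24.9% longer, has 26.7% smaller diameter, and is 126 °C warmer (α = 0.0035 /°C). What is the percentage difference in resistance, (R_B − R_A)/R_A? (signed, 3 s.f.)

235%

R ∝ ρL/d² with ρ ∝ (1+αΔT), so R_B/R_A = (1 + 24.9/100) × (1 − 26.7/100)⁻² × (1 + 0.0035×126)
= 1.249 × 1.861 × 1.441 = 3.35
(R_B − R_A)/R_A = 3.35 − 1 = 235%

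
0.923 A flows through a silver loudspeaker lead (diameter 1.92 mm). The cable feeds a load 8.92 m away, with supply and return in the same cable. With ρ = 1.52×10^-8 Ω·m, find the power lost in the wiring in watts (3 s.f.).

0.0798 W

A = π(d/2)² = π(9.6000e-04 m)² = 2.895e-06 m²
Total conductor length (both ways) L = 2 × 8.92 = 17.84 m
R = ρL/A = (1.52×10^-8)(17.84)/(2.895e-06) = 0.09366 Ω
P = I²R = (0.923)² × 0.09366 = 0.0798 W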